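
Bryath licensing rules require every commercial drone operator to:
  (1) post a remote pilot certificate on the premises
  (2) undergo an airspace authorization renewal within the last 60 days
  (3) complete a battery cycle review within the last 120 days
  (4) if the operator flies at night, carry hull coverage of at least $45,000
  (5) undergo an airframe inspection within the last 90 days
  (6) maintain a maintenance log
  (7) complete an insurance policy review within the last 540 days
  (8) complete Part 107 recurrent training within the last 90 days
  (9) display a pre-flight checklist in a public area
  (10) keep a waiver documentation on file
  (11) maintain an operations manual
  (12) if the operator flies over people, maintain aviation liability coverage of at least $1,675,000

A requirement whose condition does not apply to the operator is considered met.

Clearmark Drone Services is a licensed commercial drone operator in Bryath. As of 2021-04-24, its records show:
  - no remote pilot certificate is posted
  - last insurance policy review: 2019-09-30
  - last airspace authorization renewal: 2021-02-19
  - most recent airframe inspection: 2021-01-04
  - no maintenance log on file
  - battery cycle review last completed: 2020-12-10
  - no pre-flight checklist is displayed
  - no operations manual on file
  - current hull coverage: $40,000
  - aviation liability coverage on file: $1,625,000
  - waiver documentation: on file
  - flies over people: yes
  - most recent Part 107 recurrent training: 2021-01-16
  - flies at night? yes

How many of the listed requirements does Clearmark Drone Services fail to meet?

11

1. remote pilot certificate absent → not met
2. airspace authorization renewal 64 days ago vs limit 60 → not met
3. battery cycle review 135 days ago vs limit 120 → not met
4. condition 'flies at night' holds; hull coverage $40,000 < $45,000 → not met
5. airframe inspection 110 days ago vs limit 90 → not met
6. maintenance log absent → not met
7. insurance policy review 572 days ago vs limit 540 → not met
8. Part 107 recurrent training 98 days ago vs limit 90 → not met
9. pre-flight checklist absent → not met
10. waiver documentation present → met
11. operations manual absent → not met
12. condition 'flies over people' holds; aviation liability coverage $1,625,000 < $1,675,000 → not met
Not met: 11 of 12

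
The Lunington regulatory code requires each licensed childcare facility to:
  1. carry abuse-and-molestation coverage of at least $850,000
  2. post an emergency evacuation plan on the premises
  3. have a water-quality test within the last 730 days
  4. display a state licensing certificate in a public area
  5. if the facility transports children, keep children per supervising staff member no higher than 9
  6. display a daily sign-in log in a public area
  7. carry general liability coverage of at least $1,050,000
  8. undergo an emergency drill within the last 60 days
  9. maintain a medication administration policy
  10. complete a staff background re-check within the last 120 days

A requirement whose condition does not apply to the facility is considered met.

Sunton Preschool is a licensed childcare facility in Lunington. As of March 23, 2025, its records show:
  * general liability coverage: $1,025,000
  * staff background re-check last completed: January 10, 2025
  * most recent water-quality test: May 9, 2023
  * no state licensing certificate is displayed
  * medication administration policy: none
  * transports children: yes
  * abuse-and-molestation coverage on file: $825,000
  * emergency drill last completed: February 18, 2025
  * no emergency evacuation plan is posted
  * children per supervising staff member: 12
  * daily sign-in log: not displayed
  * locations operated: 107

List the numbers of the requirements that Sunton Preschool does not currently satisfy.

1. abuse-and-molestation coverage $825,000 < $850,000 → not met
2. emergency evacuation plan absent → not met
3. water-quality test 684 days ago vs limit 730 → met
4. state licensing certificate absent → not met
5. condition 'transports children' holds; children per supervising staff member 12 > 9 → not met
6. daily sign-in log absent → not met
7. general liability coverage $1,025,000 < $1,050,000 → not met
8. emergency drill 33 days ago vs limit 60 → met
9. medication administration policy absent → not met
10. staff background re-check 72 days ago vs limit 120 → met
Not met: 1, 2, 4, 5, 6, 7, 9

1, 2, 4, 5, 6, 7, 9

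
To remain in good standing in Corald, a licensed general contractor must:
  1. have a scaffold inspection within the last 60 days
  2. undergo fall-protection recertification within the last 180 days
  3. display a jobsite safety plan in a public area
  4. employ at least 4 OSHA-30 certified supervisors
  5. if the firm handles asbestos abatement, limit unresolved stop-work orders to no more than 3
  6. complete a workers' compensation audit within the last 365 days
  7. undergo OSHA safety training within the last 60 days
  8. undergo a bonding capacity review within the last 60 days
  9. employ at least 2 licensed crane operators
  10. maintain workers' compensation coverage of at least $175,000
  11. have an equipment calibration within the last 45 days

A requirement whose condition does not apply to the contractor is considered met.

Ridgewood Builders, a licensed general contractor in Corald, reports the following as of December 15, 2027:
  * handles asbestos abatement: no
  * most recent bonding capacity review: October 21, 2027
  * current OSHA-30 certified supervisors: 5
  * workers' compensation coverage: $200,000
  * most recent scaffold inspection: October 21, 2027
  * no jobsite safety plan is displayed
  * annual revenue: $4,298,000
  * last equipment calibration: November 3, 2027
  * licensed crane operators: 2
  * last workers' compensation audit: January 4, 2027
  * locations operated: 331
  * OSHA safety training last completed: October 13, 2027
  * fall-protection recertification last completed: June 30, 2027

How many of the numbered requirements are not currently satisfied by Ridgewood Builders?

2

1. scaffold inspection 55 days ago vs limit 60 → met
2. fall-protection recertification 168 days ago vs limit 180 → met
3. jobsite safety plan absent → not met
4. OSHA-30 certified supervisors 5 ≥ 4 → met
5. condition 'handles asbestos abatement' does not hold → requirement n/a → met
6. workers' compensation audit 345 days ago vs limit 365 → met
7. OSHA safety training 63 days ago vs limit 60 → not met
8. bonding capacity review 55 days ago vs limit 60 → met
9. licensed crane operators 2 ≥ 2 → met
10. workers' compensation coverage $200,000 ≥ $175,000 → met
11. equipment calibration 42 days ago vs limit 45 → met
Not met: 2 of 11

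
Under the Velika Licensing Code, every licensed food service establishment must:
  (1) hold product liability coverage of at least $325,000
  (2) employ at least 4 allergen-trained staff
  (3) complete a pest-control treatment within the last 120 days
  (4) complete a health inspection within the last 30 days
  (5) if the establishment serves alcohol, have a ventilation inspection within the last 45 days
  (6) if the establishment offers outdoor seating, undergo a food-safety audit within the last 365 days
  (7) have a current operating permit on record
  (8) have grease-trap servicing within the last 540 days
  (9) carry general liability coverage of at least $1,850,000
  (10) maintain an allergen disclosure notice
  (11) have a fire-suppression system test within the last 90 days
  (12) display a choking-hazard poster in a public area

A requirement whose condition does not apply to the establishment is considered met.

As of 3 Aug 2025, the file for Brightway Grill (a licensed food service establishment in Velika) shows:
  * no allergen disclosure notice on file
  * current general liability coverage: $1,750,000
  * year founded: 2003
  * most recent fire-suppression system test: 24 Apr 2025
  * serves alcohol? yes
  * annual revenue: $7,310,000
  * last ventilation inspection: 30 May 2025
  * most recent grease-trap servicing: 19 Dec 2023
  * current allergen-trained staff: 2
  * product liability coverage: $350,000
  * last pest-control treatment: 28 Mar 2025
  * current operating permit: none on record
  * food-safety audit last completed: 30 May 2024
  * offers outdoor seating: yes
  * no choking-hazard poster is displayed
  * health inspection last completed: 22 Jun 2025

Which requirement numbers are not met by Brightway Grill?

2, 3, 4, 5, 6, 7, 8, 9, 10, 11, 12

1. product liability coverage $350,000 ≥ $325,000 → met
2. allergen-trained staff 2 < 4 → not met
3. pest-control treatment 128 days ago vs limit 120 → not met
4. health inspection 42 days ago vs limit 30 → not met
5. condition 'serves alcohol' holds; ventilation inspection 65 days ago vs limit 45 → not met
6. condition 'offers outdoor seating' holds; food-safety audit 430 days ago vs limit 365 → not met
7. current operating permit absent → not met
8. grease-trap servicing 593 days ago vs limit 540 → not met
9. general liability coverage $1,750,000 < $1,850,000 → not met
10. allergen disclosure notice absent → not met
11. fire-suppression system test 101 days ago vs limit 90 → not met
12. choking-hazard poster absent → not met
Not met: 2, 3, 4, 5, 6, 7, 8, 9, 10, 11, 12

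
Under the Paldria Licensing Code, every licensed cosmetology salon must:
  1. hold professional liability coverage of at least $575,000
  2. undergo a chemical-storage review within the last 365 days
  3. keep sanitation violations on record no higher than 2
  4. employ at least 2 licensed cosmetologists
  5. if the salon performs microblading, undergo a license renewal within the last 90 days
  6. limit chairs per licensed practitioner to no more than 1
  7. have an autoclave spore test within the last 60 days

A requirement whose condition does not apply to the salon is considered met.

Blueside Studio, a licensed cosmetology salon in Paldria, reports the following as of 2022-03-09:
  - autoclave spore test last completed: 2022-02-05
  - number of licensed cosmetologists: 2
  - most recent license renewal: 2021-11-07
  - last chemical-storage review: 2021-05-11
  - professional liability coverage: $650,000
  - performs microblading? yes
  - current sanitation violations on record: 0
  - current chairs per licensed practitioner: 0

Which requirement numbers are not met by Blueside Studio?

5

1. professional liability coverage $650,000 ≥ $575,000 → met
2. chemical-storage review 302 days ago vs limit 365 → met
3. sanitation violations on record 0 ≤ 2 → met
4. licensed cosmetologists 2 ≥ 2 → met
5. condition 'performs microblading' holds; license renewal 122 days ago vs limit 90 → not met
6. chairs per licensed practitioner 0 ≤ 1 → met
7. autoclave spore test 32 days ago vs limit 60 → met
Not met: 5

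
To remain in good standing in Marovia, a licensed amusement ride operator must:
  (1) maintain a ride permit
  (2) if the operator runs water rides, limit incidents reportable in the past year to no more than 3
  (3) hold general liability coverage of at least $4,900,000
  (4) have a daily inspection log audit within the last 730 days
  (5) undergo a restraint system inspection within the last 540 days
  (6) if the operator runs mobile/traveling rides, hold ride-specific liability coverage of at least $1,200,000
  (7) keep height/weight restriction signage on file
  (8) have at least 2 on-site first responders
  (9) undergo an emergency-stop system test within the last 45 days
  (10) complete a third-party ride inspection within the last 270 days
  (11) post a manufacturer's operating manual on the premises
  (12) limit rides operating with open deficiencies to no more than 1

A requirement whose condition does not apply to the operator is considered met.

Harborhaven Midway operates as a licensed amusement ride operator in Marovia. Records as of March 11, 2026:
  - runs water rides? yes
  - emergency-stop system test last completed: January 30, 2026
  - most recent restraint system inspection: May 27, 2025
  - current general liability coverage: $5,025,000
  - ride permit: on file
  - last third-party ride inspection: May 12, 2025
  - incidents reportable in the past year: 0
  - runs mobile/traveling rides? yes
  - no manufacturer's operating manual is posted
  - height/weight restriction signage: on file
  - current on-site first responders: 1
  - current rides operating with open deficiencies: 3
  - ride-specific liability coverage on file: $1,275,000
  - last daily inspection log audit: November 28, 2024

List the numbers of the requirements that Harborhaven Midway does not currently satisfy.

8, 10, 11, 12

1. ride permit present → met
2. condition 'runs water rides' holds; incidents reportable in the past year 0 ≤ 3 → met
3. general liability coverage $5,025,000 ≥ $4,900,000 → met
4. daily inspection log audit 468 days ago vs limit 730 → met
5. restraint system inspection 288 days ago vs limit 540 → met
6. condition 'runs mobile/traveling rides' holds; ride-specific liability coverage $1,275,000 ≥ $1,200,000 → met
7. height/weight restriction signage present → met
8. on-site first responders 1 < 2 → not met
9. emergency-stop system test 40 days ago vs limit 45 → met
10. third-party ride inspection 303 days ago vs limit 270 → not met
11. manufacturer's operating manual absent → not met
12. rides operating with open deficiencies 3 > 1 → not met
Not met: 8, 10, 11, 12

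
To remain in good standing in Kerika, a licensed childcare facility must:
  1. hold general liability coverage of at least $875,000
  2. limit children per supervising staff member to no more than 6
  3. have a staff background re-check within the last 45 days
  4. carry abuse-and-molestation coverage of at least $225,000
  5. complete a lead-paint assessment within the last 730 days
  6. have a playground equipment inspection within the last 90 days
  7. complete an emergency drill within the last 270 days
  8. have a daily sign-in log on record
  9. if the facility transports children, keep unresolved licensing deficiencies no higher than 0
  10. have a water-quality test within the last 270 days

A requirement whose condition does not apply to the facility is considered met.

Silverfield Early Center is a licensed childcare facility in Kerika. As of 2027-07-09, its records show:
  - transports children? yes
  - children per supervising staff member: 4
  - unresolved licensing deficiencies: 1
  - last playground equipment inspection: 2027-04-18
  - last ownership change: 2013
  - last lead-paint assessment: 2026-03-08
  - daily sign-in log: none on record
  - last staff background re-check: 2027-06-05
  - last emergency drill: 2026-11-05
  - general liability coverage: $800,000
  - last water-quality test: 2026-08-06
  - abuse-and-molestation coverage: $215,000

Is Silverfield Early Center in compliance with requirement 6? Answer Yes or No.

6. playground equipment inspection 82 days ago vs limit 90 → met

Yes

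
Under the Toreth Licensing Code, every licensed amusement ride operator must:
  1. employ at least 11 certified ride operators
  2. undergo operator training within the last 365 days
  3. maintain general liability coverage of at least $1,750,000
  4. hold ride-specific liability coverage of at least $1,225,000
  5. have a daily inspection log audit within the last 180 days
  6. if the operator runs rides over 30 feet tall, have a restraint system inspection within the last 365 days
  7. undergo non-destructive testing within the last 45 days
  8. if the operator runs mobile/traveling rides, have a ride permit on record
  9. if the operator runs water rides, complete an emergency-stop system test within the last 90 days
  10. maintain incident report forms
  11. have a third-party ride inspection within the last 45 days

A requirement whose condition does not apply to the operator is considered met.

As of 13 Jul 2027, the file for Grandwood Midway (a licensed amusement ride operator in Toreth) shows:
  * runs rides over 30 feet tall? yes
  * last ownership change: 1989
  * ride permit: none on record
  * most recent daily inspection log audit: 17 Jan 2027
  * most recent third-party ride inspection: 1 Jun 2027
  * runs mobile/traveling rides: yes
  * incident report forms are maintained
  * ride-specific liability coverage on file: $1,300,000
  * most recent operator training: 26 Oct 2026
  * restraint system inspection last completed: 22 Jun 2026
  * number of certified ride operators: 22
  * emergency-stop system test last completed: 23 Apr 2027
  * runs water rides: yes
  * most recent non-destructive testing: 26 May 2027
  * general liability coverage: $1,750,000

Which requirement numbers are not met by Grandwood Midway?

6, 7, 8

1. certified ride operators 22 ≥ 11 → met
2. operator training 260 days ago vs limit 365 → met
3. general liability coverage $1,750,000 ≥ $1,750,000 → met
4. ride-specific liability coverage $1,300,000 ≥ $1,225,000 → met
5. daily inspection log audit 177 days ago vs limit 180 → met
6. condition 'runs rides over 30 feet tall' holds; restraint system inspection 386 days ago vs limit 365 → not met
7. non-destructive testing 48 days ago vs limit 45 → not met
8. condition 'runs mobile/traveling rides' holds; ride permit absent → not met
9. condition 'runs water rides' holds; emergency-stop system test 81 days ago vs limit 90 → met
10. incident report forms present → met
11. third-party ride inspection 42 days ago vs limit 45 → met
Not met: 6, 7, 8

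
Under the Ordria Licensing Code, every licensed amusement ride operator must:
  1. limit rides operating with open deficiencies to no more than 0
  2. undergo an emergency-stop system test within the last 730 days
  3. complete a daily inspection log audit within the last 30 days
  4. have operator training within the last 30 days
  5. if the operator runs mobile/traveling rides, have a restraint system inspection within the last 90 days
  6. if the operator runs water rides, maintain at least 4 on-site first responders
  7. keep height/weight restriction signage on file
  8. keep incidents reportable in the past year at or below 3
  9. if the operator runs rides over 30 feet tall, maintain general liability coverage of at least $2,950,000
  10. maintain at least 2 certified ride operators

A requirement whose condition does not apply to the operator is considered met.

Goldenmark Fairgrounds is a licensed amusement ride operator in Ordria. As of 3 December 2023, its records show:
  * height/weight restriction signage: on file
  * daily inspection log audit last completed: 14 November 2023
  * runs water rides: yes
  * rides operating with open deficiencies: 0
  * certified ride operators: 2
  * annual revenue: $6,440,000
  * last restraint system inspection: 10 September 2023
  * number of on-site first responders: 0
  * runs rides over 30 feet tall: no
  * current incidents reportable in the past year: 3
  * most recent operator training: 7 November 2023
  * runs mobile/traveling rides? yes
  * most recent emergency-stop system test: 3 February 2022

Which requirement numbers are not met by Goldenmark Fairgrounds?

1. rides operating with open deficiencies 0 ≤ 0 → met
2. emergency-stop system test 668 days ago vs limit 730 → met
3. daily inspection log audit 19 days ago vs limit 30 → met
4. operator training 26 days ago vs limit 30 → met
5. condition 'runs mobile/traveling rides' holds; restraint system inspection 84 days ago vs limit 90 → met
6. condition 'runs water rides' holds; on-site first responders 0 < 4 → not met
7. height/weight restriction signage present → met
8. incidents reportable in the past year 3 ≤ 3 → met
9. condition 'runs rides over 30 feet tall' does not hold → requirement n/a → met
10. certified ride operators 2 ≥ 2 → met
Not met: 6

6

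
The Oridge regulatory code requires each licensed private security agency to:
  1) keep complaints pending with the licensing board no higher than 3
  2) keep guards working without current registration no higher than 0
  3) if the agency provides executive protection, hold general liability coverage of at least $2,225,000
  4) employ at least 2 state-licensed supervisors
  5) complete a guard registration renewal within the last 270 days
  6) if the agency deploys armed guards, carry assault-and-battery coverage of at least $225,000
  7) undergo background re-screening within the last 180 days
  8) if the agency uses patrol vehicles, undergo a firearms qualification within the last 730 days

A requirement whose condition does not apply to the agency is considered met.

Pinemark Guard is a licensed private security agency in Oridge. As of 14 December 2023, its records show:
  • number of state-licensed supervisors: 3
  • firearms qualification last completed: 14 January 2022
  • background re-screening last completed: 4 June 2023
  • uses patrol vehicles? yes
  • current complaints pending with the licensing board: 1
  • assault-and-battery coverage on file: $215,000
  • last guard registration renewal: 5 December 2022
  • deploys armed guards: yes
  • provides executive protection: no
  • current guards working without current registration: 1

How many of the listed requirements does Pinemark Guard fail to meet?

1. complaints pending with the licensing board 1 ≤ 3 → met
2. guards working without current registration 1 > 0 → not met
3. condition 'provides executive protection' does not hold → requirement n/a → met
4. state-licensed supervisors 3 ≥ 2 → met
5. guard registration renewal 374 days ago vs limit 270 → not met
6. condition 'deploys armed guards' holds; assault-and-battery coverage $215,000 < $225,000 → not met
7. background re-screening 193 days ago vs limit 180 → not met
8. condition 'uses patrol vehicles' holds; firearms qualification 699 days ago vs limit 730 → met
Not met: 4 of 8

4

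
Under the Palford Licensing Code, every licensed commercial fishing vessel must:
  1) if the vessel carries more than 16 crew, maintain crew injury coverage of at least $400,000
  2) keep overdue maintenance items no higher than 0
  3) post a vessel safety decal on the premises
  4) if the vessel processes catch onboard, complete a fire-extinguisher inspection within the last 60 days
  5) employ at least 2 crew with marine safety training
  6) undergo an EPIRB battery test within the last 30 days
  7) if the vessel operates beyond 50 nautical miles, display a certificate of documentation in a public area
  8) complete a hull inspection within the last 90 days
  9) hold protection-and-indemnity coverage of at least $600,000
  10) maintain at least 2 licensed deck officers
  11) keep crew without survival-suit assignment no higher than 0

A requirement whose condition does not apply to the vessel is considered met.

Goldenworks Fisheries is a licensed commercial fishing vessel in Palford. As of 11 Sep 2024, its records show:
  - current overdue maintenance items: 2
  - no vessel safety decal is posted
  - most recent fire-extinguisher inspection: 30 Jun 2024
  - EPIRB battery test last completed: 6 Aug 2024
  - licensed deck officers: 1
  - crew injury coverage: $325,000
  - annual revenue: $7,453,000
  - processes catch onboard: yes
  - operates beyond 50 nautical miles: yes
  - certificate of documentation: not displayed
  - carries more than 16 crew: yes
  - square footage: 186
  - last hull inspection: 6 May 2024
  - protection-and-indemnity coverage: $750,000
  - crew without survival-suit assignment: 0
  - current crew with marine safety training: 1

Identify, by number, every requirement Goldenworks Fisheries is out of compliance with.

1. condition 'carries more than 16 crew' holds; crew injury coverage $325,000 < $400,000 → not met
2. overdue maintenance items 2 > 0 → not met
3. vessel safety decal absent → not met
4. condition 'processes catch onboard' holds; fire-extinguisher inspection 73 days ago vs limit 60 → not met
5. crew with marine safety training 1 < 2 → not met
6. EPIRB battery test 36 days ago vs limit 30 → not met
7. condition 'operates beyond 50 nautical miles' holds; certificate of documentation absent → not met
8. hull inspection 128 days ago vs limit 90 → not met
9. protection-and-indemnity coverage $750,000 ≥ $600,000 → met
10. licensed deck officers 1 < 2 → not met
11. crew without survival-suit assignment 0 ≤ 0 → met
Not met: 1, 2, 3, 4, 5, 6, 7, 8, 10

1, 2, 3, 4, 5, 6, 7, 8, 10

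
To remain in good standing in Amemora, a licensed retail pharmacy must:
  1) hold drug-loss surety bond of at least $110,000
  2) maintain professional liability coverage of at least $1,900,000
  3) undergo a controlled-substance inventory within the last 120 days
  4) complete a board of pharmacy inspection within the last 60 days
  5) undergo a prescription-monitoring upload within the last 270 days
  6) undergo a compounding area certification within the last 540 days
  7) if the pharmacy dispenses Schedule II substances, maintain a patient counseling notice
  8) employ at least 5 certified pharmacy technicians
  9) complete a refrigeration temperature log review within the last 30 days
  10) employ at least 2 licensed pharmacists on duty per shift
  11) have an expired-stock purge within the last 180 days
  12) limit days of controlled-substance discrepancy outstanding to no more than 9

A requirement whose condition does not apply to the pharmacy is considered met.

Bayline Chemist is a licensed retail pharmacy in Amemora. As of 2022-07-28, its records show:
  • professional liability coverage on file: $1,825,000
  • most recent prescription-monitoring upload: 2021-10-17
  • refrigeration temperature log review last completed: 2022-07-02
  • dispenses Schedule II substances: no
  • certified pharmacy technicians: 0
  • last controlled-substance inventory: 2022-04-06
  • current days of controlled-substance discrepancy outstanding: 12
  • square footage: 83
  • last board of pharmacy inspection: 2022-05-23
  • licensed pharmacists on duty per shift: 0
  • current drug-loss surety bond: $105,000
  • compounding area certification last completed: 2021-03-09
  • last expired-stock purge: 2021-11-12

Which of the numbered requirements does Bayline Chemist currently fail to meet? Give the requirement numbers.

1. drug-loss surety bond $105,000 < $110,000 → not met
2. professional liability coverage $1,825,000 < $1,900,000 → not met
3. controlled-substance inventory 113 days ago vs limit 120 → met
4. board of pharmacy inspection 66 days ago vs limit 60 → not met
5. prescription-monitoring upload 284 days ago vs limit 270 → not met
6. compounding area certification 506 days ago vs limit 540 → met
7. condition 'dispenses Schedule II substances' does not hold → requirement n/a → met
8. certified pharmacy technicians 0 < 5 → not met
9. refrigeration temperature log review 26 days ago vs limit 30 → met
10. licensed pharmacists on duty per shift 0 < 2 → not met
11. expired-stock purge 258 days ago vs limit 180 → not met
12. days of controlled-substance discrepancy outstanding 12 > 9 → not met
Not met: 1, 2, 4, 5, 8, 10, 11, 12

1, 2, 4, 5, 8, 10, 11, 12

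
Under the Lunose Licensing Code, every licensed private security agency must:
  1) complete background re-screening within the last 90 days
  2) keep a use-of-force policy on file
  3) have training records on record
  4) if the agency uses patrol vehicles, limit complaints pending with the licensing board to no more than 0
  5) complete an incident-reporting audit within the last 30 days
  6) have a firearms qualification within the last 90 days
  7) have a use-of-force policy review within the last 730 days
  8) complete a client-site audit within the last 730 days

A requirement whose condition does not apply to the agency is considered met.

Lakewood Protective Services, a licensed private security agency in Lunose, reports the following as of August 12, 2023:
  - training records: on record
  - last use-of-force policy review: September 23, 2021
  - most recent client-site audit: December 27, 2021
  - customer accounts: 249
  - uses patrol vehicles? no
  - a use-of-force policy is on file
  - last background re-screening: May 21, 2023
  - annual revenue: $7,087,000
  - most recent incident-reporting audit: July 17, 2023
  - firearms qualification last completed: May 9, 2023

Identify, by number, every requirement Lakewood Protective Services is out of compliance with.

6

1. background re-screening 83 days ago vs limit 90 → met
2. use-of-force policy present → met
3. training records present → met
4. condition 'uses patrol vehicles' does not hold → requirement n/a → met
5. incident-reporting audit 26 days ago vs limit 30 → met
6. firearms qualification 95 days ago vs limit 90 → not met
7. use-of-force policy review 688 days ago vs limit 730 → met
8. client-site audit 593 days ago vs limit 730 → met
Not met: 6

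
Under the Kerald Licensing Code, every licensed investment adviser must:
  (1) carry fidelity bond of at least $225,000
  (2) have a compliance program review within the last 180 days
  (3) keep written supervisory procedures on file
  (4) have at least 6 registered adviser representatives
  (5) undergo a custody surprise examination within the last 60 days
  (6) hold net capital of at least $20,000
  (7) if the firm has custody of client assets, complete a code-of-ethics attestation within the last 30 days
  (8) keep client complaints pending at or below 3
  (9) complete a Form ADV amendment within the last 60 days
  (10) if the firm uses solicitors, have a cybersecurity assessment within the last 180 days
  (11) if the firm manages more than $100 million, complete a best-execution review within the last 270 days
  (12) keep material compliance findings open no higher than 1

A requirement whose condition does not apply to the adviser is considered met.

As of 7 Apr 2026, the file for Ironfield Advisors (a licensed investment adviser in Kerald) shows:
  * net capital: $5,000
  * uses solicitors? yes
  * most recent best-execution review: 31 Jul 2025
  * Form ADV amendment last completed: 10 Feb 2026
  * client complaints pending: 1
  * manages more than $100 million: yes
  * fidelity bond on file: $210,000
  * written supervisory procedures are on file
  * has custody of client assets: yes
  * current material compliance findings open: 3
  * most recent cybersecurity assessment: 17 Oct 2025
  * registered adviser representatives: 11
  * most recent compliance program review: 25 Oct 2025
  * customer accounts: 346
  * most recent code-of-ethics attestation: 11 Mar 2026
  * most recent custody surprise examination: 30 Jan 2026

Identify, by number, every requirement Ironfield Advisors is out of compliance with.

1, 5, 6, 12

1. fidelity bond $210,000 < $225,000 → not met
2. compliance program review 164 days ago vs limit 180 → met
3. written supervisory procedures present → met
4. registered adviser representatives 11 ≥ 6 → met
5. custody surprise examination 67 days ago vs limit 60 → not met
6. net capital $5,000 < $20,000 → not met
7. condition 'has custody of client assets' holds; code-of-ethics attestation 27 days ago vs limit 30 → met
8. client complaints pending 1 ≤ 3 → met
9. Form ADV amendment 56 days ago vs limit 60 → met
10. condition 'uses solicitors' holds; cybersecurity assessment 172 days ago vs limit 180 → met
11. condition 'manages more than $100 million' holds; best-execution review 250 days ago vs limit 270 → met
12. material compliance findings open 3 > 1 → not met
Not met: 1, 5, 6, 12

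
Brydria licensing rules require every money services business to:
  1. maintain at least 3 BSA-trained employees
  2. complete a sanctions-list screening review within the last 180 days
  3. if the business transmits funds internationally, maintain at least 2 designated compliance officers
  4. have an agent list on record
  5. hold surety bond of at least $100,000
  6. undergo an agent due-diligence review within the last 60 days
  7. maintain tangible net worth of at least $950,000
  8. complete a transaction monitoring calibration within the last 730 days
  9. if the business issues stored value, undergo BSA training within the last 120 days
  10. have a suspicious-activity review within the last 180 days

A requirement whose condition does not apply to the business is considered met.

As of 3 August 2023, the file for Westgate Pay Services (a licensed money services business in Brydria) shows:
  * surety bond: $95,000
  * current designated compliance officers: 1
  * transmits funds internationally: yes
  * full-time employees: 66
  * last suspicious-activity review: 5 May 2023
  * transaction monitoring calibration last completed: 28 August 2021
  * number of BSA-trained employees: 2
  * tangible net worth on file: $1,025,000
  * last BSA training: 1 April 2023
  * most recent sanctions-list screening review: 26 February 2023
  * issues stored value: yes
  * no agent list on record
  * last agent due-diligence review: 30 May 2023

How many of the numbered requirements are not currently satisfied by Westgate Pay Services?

6

1. BSA-trained employees 2 < 3 → not met
2. sanctions-list screening review 158 days ago vs limit 180 → met
3. condition 'transmits funds internationally' holds; designated compliance officers 1 < 2 → not met
4. agent list absent → not met
5. surety bond $95,000 < $100,000 → not met
6. agent due-diligence review 65 days ago vs limit 60 → not met
7. tangible net worth $1,025,000 ≥ $950,000 → met
8. transaction monitoring calibration 705 days ago vs limit 730 → met
9. condition 'issues stored value' holds; BSA training 124 days ago vs limit 120 → not met
10. suspicious-activity review 90 days ago vs limit 180 → met
Not met: 6 of 10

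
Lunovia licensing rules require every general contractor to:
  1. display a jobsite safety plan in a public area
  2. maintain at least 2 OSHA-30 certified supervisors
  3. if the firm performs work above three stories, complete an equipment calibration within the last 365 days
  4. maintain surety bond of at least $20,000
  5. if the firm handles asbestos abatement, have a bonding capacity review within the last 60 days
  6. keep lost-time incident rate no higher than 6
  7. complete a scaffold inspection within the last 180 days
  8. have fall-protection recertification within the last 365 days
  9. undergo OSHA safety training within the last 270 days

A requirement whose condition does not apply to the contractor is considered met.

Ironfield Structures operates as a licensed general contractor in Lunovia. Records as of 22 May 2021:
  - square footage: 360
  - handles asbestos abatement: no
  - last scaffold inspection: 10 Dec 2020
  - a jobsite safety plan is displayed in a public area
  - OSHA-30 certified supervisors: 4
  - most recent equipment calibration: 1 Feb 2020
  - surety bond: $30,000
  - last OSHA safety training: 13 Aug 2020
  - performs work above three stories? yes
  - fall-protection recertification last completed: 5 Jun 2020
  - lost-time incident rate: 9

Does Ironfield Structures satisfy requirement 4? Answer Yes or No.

Yes

4. surety bond $30,000 ≥ $20,000 → met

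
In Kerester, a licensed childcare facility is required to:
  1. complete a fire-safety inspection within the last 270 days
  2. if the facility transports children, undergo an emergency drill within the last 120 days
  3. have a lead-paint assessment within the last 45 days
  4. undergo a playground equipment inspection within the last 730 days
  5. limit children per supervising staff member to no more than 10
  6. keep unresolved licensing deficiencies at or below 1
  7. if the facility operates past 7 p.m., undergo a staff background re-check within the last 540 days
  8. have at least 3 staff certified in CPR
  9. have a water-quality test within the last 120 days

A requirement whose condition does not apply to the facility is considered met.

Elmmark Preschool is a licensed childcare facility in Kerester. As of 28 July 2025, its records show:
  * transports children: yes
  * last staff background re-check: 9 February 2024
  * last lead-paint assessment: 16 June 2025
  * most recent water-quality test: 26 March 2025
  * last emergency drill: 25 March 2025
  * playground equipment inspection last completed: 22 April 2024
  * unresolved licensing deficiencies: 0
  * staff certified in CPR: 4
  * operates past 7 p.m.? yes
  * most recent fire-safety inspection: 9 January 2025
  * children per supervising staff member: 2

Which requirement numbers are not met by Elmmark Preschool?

1. fire-safety inspection 200 days ago vs limit 270 → met
2. condition 'transports children' holds; emergency drill 125 days ago vs limit 120 → not met
3. lead-paint assessment 42 days ago vs limit 45 → met
4. playground equipment inspection 462 days ago vs limit 730 → met
5. children per supervising staff member 2 ≤ 10 → met
6. unresolved licensing deficiencies 0 ≤ 1 → met
7. condition 'operates past 7 p.m.' holds; staff background re-check 535 days ago vs limit 540 → met
8. staff certified in CPR 4 ≥ 3 → met
9. water-quality test 124 days ago vs limit 120 → not met
Not met: 2, 9

2, 9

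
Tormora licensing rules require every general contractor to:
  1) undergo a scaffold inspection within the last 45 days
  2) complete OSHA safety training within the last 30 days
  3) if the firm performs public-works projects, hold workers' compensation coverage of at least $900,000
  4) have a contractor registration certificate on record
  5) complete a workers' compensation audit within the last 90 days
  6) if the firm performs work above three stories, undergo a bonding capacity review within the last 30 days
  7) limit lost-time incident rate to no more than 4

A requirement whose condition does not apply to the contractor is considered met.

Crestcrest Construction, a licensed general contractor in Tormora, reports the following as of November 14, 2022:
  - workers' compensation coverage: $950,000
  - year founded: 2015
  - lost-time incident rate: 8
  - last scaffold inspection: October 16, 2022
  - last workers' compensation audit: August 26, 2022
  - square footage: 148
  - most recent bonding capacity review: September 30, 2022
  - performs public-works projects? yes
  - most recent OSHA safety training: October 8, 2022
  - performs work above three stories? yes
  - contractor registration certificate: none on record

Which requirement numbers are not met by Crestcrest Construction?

2, 4, 6, 7

1. scaffold inspection 29 days ago vs limit 45 → met
2. OSHA safety training 37 days ago vs limit 30 → not met
3. condition 'performs public-works projects' holds; workers' compensation coverage $950,000 ≥ $900,000 → met
4. contractor registration certificate absent → not met
5. workers' compensation audit 80 days ago vs limit 90 → met
6. condition 'performs work above three stories' holds; bonding capacity review 45 days ago vs limit 30 → not met
7. lost-time incident rate 8 > 4 → not met
Not met: 2, 4, 6, 7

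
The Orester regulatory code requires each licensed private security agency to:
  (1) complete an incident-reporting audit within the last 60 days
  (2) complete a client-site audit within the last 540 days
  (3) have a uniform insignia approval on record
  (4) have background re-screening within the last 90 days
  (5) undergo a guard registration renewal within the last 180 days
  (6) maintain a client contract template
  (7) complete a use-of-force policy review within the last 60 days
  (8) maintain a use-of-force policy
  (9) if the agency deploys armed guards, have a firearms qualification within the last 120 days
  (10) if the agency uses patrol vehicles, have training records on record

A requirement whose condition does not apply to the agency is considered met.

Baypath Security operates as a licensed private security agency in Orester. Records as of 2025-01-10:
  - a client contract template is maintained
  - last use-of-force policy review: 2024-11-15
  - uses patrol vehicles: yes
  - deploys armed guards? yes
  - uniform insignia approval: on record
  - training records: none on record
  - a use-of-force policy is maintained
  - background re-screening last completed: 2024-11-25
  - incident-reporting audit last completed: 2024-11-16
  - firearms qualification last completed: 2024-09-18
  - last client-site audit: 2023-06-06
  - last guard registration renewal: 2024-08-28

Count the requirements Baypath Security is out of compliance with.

2

1. incident-reporting audit 55 days ago vs limit 60 → met
2. client-site audit 584 days ago vs limit 540 → not met
3. uniform insignia approval present → met
4. background re-screening 46 days ago vs limit 90 → met
5. guard registration renewal 135 days ago vs limit 180 → met
6. client contract template present → met
7. use-of-force policy review 56 days ago vs limit 60 → met
8. use-of-force policy present → met
9. condition 'deploys armed guards' holds; firearms qualification 114 days ago vs limit 120 → met
10. condition 'uses patrol vehicles' holds; training records absent → not met
Not met: 2 of 10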